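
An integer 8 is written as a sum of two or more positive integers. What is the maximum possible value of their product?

Fill prod[k] for k=2..8: at each k try every first piece i and multiply by the better of (k−i) uncut or prod[k−i].
prod[2] = 1*max(1,0) = 1*1 = 1
prod[3] = max(1*2, 2*1) = 2
prod[4] = max(1*3, 2*2, 3*1) = 4
prod[5] = max(1*4, 2*3, 3*2, 4*1) = 6
prod[6] = max(1*6, 2*4, 3*3, 4*2, 5*1) = 9
prod[7] = max(1*9, 2*6, 3*4, 4*3, 5*2, 6*1) = 12
prod[8] = max(1*12, 2*9, 3*6, …, 6*2, 7*1) = 18
One optimal split: 3 + 3 + 2; product 3*3*2 = 18.

18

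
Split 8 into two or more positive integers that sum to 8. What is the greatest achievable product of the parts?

Define P[k] = max over 1≤i<k of i · max(k−i, P[k−i]); the inner max lets the remainder stay uncut if that's better.
P[2] = 1×max(1,0) = 1×1 = 1
P[3] = 1×max(2,1) = 1×2 = 2
P[4] = 2×max(2,1) = 2×2 = 4
P[5] = 2×max(3,2) = 2×3 = 6
P[6] = 3×max(3,2) = 3×3 = 9
P[7] = 2×max(5,6) = 2×6 = 12
P[8] = 2×max(6,9) = 2×9 = 18
One optimal split: 3 + 3 + 2; product 3×3×2 = 18.

18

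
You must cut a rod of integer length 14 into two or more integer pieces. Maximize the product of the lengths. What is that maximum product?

162

Fill g[k] for k=2..14: at each k try every first piece i and multiply by the better of (k−i) uncut or g[k−i].
Small cases: g[2]=1, g[3]=2, g[4]=4, g[5]=6, g[6]=9, g[7]=12.
g[8] = 2*max(6,9) = 2*9 = 18
g[9] = 3*max(6,9) = 3*9 = 27
g[10] = 2*max(8,18) = 2*18 = 36
g[11] = 2*max(9,27) = 2*27 = 54
g[12] = 3*max(9,27) = 3*27 = 81
g[13] = 2*max(11,54) = 2*54 = 108
g[14] = 2*max(12,81) = 2*81 = 162
One optimal split: 3 + 3 + 3 + 3 + 2; product 3*3*3*3*2 = 162.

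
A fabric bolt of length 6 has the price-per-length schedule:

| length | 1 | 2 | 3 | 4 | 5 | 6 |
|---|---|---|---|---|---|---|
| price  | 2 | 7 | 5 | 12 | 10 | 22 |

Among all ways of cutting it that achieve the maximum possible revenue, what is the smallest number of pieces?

Consider every possible first cut. r[k] is the best of p[i]+r[k−i] over all sellable i≤k.
r[1] = 2
r[2] = max(2+2, 7+0) = 7
r[3] = max(2+7, 7+2, 5+0) = 9
r[4] = max(2+9, 7+7, 5+2, 12+0) = 14
r[5] = max(2+14, 7+9, 5+7, 12+2, 10+0) = 16
r[6] = max(2+16, 7+14, 5+9, 12+7, 10+2, 22+0) = 22
Maximum revenue is $22.
Now minimize piece count subject to staying optimal: for each k, pieces[k] = 1 + min over i with p[i]+r[k−i]=r[k] of pieces[k−i].
pieces[3] = 2
pieces[4] = 2
pieces[5] = 3
pieces[6] = 1

1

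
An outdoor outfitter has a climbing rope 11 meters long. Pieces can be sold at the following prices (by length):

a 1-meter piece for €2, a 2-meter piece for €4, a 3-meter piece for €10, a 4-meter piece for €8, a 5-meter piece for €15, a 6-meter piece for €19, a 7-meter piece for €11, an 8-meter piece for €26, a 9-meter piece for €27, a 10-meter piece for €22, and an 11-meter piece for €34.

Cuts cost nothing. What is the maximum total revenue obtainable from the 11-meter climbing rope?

36

Consider every possible first cut. r[k] is the best of p[i]+r[k−i] over all sellable i≤k.
r[1] = 2
r[2] = 4  (first piece 1, then r[1]=2)
r[3] = 10
r[4] = 12  (first piece 1, then r[3]=10)
r[5] = 15
r[6] = 20  (first piece 3, then r[3]=10)
r[7] = 22  (first piece 1, then r[6]=20)
r[8] = 26
r[9] = 30  (first piece 3, then r[6]=20)
r[10] = 32  (first piece 1, then r[9]=30)
r[11] = 36  (first piece 3, then r[8]=26)
One optimal cutting: 8 + 3 → €26 + €10 = €36.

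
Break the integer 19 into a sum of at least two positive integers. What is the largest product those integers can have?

Fill f[k] for k=2..19: at each k try every first piece i and multiply by the better of (k−i) uncut or f[k−i].
f[2] = 1·max(1,0) = 1·1 = 1
f[3] = max(1·2, 2·1) = 2
f[4] = max(1·3, 2·2, 3·1) = 4
f[5] = max(1·4, 2·3, 3·2, 4·1) = 6
f[6] = max(1·6, 2·4, 3·3, 4·2, 5·1) = 9
f[7] = max(1·9, 2·6, 3·4, 4·3, 5·2, 6·1) = 12
f[8] = max(1·12, 2·9, 3·6, …, 6·2, 7·1) = 18
f[9] = max(1·18, 2·12, 3·9, …, 7·2, 8·1) = 27
f[10] = max(1·27, 2·18, 3·12, …, 8·2, 9·1) = 36
f[11] = max(1·36, 2·27, 3·18, …, 9·2, 10·1) = 54
f[12] = max(1·54, 2·36, 3·27, …, 10·2, 11·1) = 81
f[13] = max(1·81, 2·54, 3·36, …, 11·2, 12·1) = 108
f[14] = max(1·108, 2·81, 3·54, …, 12·2, 13·1) = 162
f[15] = max(1·162, 2·108, 3·81, …, 13·2, 14·1) = 243
f[16] = max(1·243, 2·162, 3·108, …, 14·2, 15·1) = 324
f[17] = max(1·324, 2·243, 3·162, …, 15·2, 16·1) = 486
f[18] = max(1·486, 2·324, 3·243, …, 16·2, 17·1) = 729
f[19] = max(1·729, 2·486, 3·324, …, 17·2, 18·1) = 972
One optimal split: 3 + 3 + 3 + 3 + 3 + 2 + 2; product 3·3·3·3·3·2·2 = 972.

972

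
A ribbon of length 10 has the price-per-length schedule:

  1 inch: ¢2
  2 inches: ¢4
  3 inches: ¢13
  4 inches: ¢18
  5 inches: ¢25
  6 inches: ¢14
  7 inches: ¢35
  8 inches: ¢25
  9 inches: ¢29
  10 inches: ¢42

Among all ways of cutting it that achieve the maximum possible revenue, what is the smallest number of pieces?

Let r[k] be the best obtainable value from length k. For each k, try every first piece i and keep the best of price[i] + r[k−i].
r[1] = 2
r[2] = 4  (first piece 1, then r[1]=2)
r[3] = 13
r[4] = 18
r[5] = 25
r[6] = 27  (first piece 1, then r[5]=25)
r[7] = 35
r[8] = 38  (first piece 3, then r[5]=25)
r[9] = 43  (first piece 4, then r[5]=25)
r[10] = 50  (first piece 5, then r[5]=25)
Maximum revenue is ¢50.
Now minimize piece count subject to staying optimal: for each k, pieces[k] = 1 + min over i with p[i]+r[k−i]=r[k] of pieces[k−i].
pieces[7] = 1
pieces[8] = 2
pieces[9] = 2
pieces[10] = 2

2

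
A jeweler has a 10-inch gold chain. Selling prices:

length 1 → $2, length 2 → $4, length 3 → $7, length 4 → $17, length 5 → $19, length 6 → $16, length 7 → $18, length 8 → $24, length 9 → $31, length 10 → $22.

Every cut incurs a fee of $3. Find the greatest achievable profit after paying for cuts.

Consider every possible first cut. r[k] is the best of p[i]+r[k−i] over all sellable i≤k, charging 3 whenever i<k.
r[1] = 2
r[2] = max(2+2-3, 4+0) = 4
r[3] = max(2+4-3, 4+2-3, 7+0) = 7
r[4] = max(2+7-3, 4+4-3, 7+2-3, 17+0) = 17
r[5] = max(2+17-3, 4+7-3, 7+4-3, 17+2-3, 19+0) = 19
r[6] = max(2+19-3, 4+17-3, 7+7-3, 17+4-3, 19+2-3, 16+0) = 18
r[7] = max(2+18-3, 4+19-3, 7+17-3, …, 16+2-3, 18+0) = 21
r[8] = max(2+21-3, 4+18-3, 7+19-3, …, 18+2-3, 24+0) = 31
r[9] = max(2+31-3, 4+21-3, 7+18-3, …, 24+2-3, 31+0) = 33
r[10] = max(2+33-3, 4+31-3, 7+21-3, …, 31+2-3, 22+0) = 35
One optimal plan: pieces 5 + 5 (1 cut) → $38 − $3 = $35.

35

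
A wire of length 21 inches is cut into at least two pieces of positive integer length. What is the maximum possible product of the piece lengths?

Define prod[k] = max over 1≤i<k of i · max(k−i, prod[k−i]); the inner max lets the remainder stay uncut if that's better.
prod[2] = 1·max(1,0) = 1·1 = 1
prod[3] = max(1·2, 2·1) = 2
prod[4] = max(1·3, 2·2, 3·1) = 4
prod[5] = max(1·4, 2·3, 3·2, 4·1) = 6
prod[6] = max(1·6, 2·4, 3·3, 4·2, 5·1) = 9
prod[7] = max(1·9, 2·6, 3·4, 4·3, 5·2, 6·1) = 12
prod[8] = max(1·12, 2·9, 3·6, …, 6·2, 7·1) = 18
prod[9] = max(1·18, 2·12, 3·9, …, 7·2, 8·1) = 27
prod[10] = max(1·27, 2·18, 3·12, …, 8·2, 9·1) = 36
prod[11] = max(1·36, 2·27, 3·18, …, 9·2, 10·1) = 54
prod[12] = max(1·54, 2·36, 3·27, …, 10·2, 11·1) = 81
prod[13] = max(1·81, 2·54, 3·36, …, 11·2, 12·1) = 108
prod[14] = max(1·108, 2·81, 3·54, …, 12·2, 13·1) = 162
prod[15] = max(1·162, 2·108, 3·81, …, 13·2, 14·1) = 243
prod[16] = max(1·243, 2·162, 3·108, …, 14·2, 15·1) = 324
prod[17] = max(1·324, 2·243, 3·162, …, 15·2, 16·1) = 486
prod[18] = max(1·486, 2·324, 3·243, …, 16·2, 17·1) = 729
prod[19] = max(1·729, 2·486, 3·324, …, 17·2, 18·1) = 972
prod[20] = max(1·972, 2·729, 3·486, …, 18·2, 19·1) = 1458
prod[21] = max(1·1458, 2·972, 3·729, …, 19·2, 20·1) = 2187
One optimal split: 3 + 3 + 3 + 3 + 3 + 3 + 3; product 3·3·3·3·3·3·3 = 2187.

2187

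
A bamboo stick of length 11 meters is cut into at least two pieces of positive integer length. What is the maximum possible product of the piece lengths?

Define m[k] = max over 1≤i<k of i · max(k−i, m[k−i]); the inner max lets the remainder stay uncut if that's better.
m[2] = 1*max(1,0) = 1*1 = 1
m[3] = 1*max(2,1) = 1*2 = 2
m[4] = 2*max(2,1) = 2*2 = 4
m[5] = 2*max(3,2) = 2*3 = 6
m[6] = 3*max(3,2) = 3*3 = 9
m[7] = 2*max(5,6) = 2*6 = 12
m[8] = 2*max(6,9) = 2*9 = 18
m[9] = 3*max(6,9) = 3*9 = 27
m[10] = 2*max(8,18) = 2*18 = 36
m[11] = 2*max(9,27) = 2*27 = 54
One optimal split: 3 + 3 + 3 + 2; product 3*3*3*2 = 54.

54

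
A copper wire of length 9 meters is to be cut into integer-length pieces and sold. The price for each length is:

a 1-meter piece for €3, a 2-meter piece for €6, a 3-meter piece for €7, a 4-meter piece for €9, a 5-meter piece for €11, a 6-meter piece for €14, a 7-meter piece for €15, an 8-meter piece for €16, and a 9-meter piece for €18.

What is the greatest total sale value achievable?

27

Consider every possible first cut. R[k] is the best of p[i]+R[k−i] over all sellable i≤k.
R[1] = 3
R[2] = 6  (first piece 1, then R[1]=3)
R[3] = 9  (first piece 1, then R[2]=6)
R[4] = 12  (first piece 1, then R[3]=9)
R[5] = 15  (first piece 1, then R[4]=12)
R[6] = 18  (first piece 1, then R[5]=15)
R[7] = 21  (first piece 1, then R[6]=18)
R[8] = 24  (first piece 1, then R[7]=21)
R[9] = 27  (first piece 1, then R[8]=24)
One optimal cutting: 1 + 1 + 1 + 1 + 1 + 1 + 1 + 1 + 1 → €3 + €3 + €3 + €3 + €3 + €3 + €3 + €3 + €3 = €27.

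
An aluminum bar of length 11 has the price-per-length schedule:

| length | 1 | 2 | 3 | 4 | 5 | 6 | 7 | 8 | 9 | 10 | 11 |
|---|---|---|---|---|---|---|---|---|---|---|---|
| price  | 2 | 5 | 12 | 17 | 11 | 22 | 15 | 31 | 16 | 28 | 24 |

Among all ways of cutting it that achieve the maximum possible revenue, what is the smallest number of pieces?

Consider every possible first cut. r[k] is the best of p[i]+r[k−i] over all sellable i≤k.
r[1] = 2
r[2] = max(2+2, 5+0) = 5
r[3] = max(2+5, 5+2, 12+0) = 12
r[4] = max(2+12, 5+5, 12+2, 17+0) = 17
r[5] = max(2+17, 5+12, 12+5, 17+2, 11+0) = 19
r[6] = max(2+19, 5+17, 12+12, 17+5, 11+2, 22+0) = 24
r[7] = max(2+24, 5+19, 12+17, …, 22+2, 15+0) = 29
r[8] = max(2+29, 5+24, 12+19, …, 15+2, 31+0) = 34
r[9] = max(2+34, 5+29, 12+24, …, 31+2, 16+0) = 36
r[10] = max(2+36, 5+34, 12+29, …, 16+2, 28+0) = 41
r[11] = max(2+41, 5+36, 12+34, …, 28+2, 24+0) = 46
Maximum revenue is $46.
Now minimize piece count subject to staying optimal: for each k, pieces[k] = 1 + min over i with p[i]+r[k−i]=r[k] of pieces[k−i].
pieces[8] = 2
pieces[9] = 3
pieces[10] = 3
pieces[11] = 3

3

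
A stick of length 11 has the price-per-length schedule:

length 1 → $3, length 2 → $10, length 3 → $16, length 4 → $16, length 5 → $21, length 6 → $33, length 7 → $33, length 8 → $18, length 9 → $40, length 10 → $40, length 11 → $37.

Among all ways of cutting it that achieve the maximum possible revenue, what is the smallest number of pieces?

3

Let r[k] be the best obtainable value from length k. For each k, try every first piece i and keep the best of price[i] + r[k−i].
r[1] = 3
r[2] = max(3+3, 10+0) = 10
r[3] = max(3+10, 10+3, 16+0) = 16
r[4] = max(3+16, 10+10, 16+3, 16+0) = 20
r[5] = max(3+20, 10+16, 16+10, 16+3, 21+0) = 26
r[6] = max(3+26, 10+20, 16+16, 16+10, 21+3, 33+0) = 33
r[7] = max(3+33, 10+26, 16+20, …, 33+3, 33+0) = 36
r[8] = max(3+36, 10+33, 16+26, …, 33+3, 18+0) = 43
r[9] = max(3+43, 10+36, 16+33, …, 18+3, 40+0) = 49
r[10] = max(3+49, 10+43, 16+36, …, 40+3, 40+0) = 53
r[11] = max(3+53, 10+49, 16+43, …, 40+3, 37+0) = 59
Maximum revenue is $59.
Now minimize piece count subject to staying optimal: for each k, pieces[k] = 1 + min over i with p[i]+r[k−i]=r[k] of pieces[k−i].
pieces[8] = 2
pieces[9] = 2
pieces[10] = 3
pieces[11] = 3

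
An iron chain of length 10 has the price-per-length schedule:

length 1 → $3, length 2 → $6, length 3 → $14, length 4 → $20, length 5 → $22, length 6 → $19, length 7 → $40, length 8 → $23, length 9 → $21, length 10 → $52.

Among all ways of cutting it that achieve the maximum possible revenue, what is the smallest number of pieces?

2

Let r[k] be the best obtainable value from length k. For each k, try every first piece i and keep the best of price[i] + r[k−i].
r[1] = 3
r[2] = max(3+3, 6+0) = 6
r[3] = max(3+6, 6+3, 14+0) = 14
r[4] = max(3+14, 6+6, 14+3, 20+0) = 20
r[5] = max(3+20, 6+14, 14+6, 20+3, 22+0) = 23
r[6] = max(3+23, 6+20, 14+14, 20+6, 22+3, 19+0) = 28
r[7] = max(3+28, 6+23, 14+20, …, 19+3, 40+0) = 40
r[8] = max(3+40, 6+28, 14+23, …, 40+3, 23+0) = 43
r[9] = max(3+43, 6+40, 14+28, …, 23+3, 21+0) = 46
r[10] = max(3+46, 6+43, 14+40, …, 21+3, 52+0) = 54
Maximum revenue is $54.
Now minimize piece count subject to staying optimal: for each k, pieces[k] = 1 + min over i with p[i]+r[k−i]=r[k] of pieces[k−i].
pieces[7] = 1
pieces[8] = 2
pieces[9] = 2
pieces[10] = 2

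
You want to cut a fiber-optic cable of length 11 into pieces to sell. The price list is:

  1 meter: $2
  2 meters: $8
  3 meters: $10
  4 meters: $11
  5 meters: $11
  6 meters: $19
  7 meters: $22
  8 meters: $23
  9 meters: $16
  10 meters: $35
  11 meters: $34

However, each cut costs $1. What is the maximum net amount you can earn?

38

Consider every possible first cut. r[k] is the best of p[i]+r[k−i] over all sellable i≤k, charging 1 whenever i<k.
r[1] = 2
r[2] = 8
r[3] = 10
r[4] = 15  (first piece 2, then r[2]=8)
r[5] = 17  (first piece 2, then r[3]=10)
r[6] = 22  (first piece 2, then r[4]=15)
r[7] = 24  (first piece 2, then r[5]=17)
r[8] = 29  (first piece 2, then r[6]=22)
r[9] = 31  (first piece 2, then r[7]=24)
r[10] = 36  (first piece 2, then r[8]=29)
r[11] = 38  (first piece 2, then r[9]=31)
One optimal plan: pieces 3 + 2 + 2 + 2 + 2 (4 cuts) → $42 − $4 = $38.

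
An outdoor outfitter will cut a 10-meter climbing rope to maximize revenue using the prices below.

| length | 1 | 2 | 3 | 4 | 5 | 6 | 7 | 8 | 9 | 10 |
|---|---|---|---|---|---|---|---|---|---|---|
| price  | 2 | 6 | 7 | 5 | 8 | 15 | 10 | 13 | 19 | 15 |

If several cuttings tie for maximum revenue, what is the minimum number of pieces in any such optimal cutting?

5

Build r[k] bottom-up: r[k] = max over allowed piece i of (p[i] + r[k−i]).
r[1] = 2
r[2] = 6
r[3] = 8  (first piece 1, then r[2]=6)
r[4] = 12  (first piece 2, then r[2]=6)
r[5] = 14  (first piece 1, then r[4]=12)
r[6] = 18  (first piece 2, then r[4]=12)
r[7] = 20  (first piece 1, then r[6]=18)
r[8] = 24  (first piece 2, then r[6]=18)
r[9] = 26  (first piece 1, then r[8]=24)
r[10] = 30  (first piece 2, then r[8]=24)
Maximum revenue is €30.
Now minimize piece count subject to staying optimal: for each k, pieces[k] = 1 + min over i with p[i]+r[k−i]=r[k] of pieces[k−i].
pieces[7] = 4
pieces[8] = 4
pieces[9] = 5
pieces[10] = 5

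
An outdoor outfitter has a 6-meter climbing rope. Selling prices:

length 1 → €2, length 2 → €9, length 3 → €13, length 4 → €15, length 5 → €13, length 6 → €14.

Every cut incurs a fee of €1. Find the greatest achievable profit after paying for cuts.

25

Consider every possible first cut. r[k] is the best of p[i]+r[k−i] over all sellable i≤k, charging 1 whenever i<k.
r[1] = 2
r[2] = max(2+2-1, 9+0) = 9
r[3] = max(2+9-1, 9+2-1, 13+0) = 13
r[4] = max(2+13-1, 9+9-1, 13+2-1, 15+0) = 17
r[5] = max(2+17-1, 9+13-1, 13+9-1, 15+2-1, 13+0) = 21
r[6] = max(2+21-1, 9+17-1, 13+13-1, 15+9-1, 13+2-1, 14+0) = 25
One optimal plan: pieces 2 + 2 + 2 (2 cuts) → €27 − €2 = €25.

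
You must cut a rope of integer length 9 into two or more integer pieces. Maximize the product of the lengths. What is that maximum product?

27

Fill g[k] for k=2..9: at each k try every first piece i and multiply by the better of (k−i) uncut or g[k−i].
g[2] = 1*max(1,0) = 1*1 = 1
g[3] = 1*max(2,1) = 1*2 = 2
g[4] = 2*max(2,1) = 2*2 = 4
g[5] = 2*max(3,2) = 2*3 = 6
g[6] = 3*max(3,2) = 3*3 = 9
g[7] = 2*max(5,6) = 2*6 = 12
g[8] = 2*max(6,9) = 2*9 = 18
g[9] = 3*max(6,9) = 3*9 = 27
One optimal split: 3 + 3 + 3; product 3*3*3 = 27.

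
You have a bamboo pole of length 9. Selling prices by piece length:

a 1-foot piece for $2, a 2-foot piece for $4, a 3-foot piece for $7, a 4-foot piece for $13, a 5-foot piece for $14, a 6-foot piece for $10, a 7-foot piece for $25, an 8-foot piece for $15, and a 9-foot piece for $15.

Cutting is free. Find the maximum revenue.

29

Build R[k] bottom-up: R[k] = max over allowed piece i of (p[i] + R[k−i]).
R[1] = 2
R[2] = 4  (first piece 1, then R[1]=2)
R[3] = 7
R[4] = 13
R[5] = 15  (first piece 1, then R[4]=13)
R[6] = 17  (first piece 1, then R[5]=15)
R[7] = 25
R[8] = 27  (first piece 1, then R[7]=25)
R[9] = 29  (first piece 1, then R[8]=27)
One optimal cutting: 7 + 1 + 1 → $25 + $2 + $2 = $29.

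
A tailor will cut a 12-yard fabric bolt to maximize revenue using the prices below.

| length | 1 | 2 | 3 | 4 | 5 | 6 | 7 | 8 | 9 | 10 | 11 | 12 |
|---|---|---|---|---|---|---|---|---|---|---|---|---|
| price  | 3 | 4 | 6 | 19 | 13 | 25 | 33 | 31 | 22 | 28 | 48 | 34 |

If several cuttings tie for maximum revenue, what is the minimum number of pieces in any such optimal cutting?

Build r[k] bottom-up: r[k] = max over allowed piece i of (p[i] + r[k−i]).
r[1] = 3
r[2] = 6  (first piece 1, then r[1]=3)
r[3] = 9  (first piece 1, then r[2]=6)
r[4] = 19
r[5] = 22  (first piece 1, then r[4]=19)
r[6] = 25  (first piece 1, then r[5]=22)
r[7] = 33
r[8] = 38  (first piece 4, then r[4]=19)
r[9] = 41  (first piece 1, then r[8]=38)
r[10] = 44  (first piece 1, then r[9]=41)
r[11] = 52  (first piece 4, then r[7]=33)
r[12] = 57  (first piece 4, then r[8]=38)
Maximum revenue is $57.
Now minimize piece count subject to staying optimal: for each k, pieces[k] = 1 + min over i with p[i]+r[k−i]=r[k] of pieces[k−i].
pieces[9] = 3
pieces[10] = 2
pieces[11] = 2
pieces[12] = 3

3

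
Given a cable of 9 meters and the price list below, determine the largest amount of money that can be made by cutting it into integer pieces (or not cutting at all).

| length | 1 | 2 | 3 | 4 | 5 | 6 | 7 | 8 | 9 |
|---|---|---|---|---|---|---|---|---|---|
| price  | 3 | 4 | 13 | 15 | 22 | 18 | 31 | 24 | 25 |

Consider every possible first cut. v[k] is the best of p[i]+v[k−i] over all sellable i≤k.
v[1] = 3
v[2] = 6  (first piece 1, then v[1]=3)
v[3] = 13
v[4] = 16  (first piece 1, then v[3]=13)
v[5] = 22
v[6] = 26  (first piece 3, then v[3]=13)
v[7] = 31
v[8] = 35  (first piece 3, then v[5]=22)
v[9] = 39  (first piece 3, then v[6]=26)
One optimal cutting: 3 + 3 + 3 → €13 + €13 + €13 = €39.

39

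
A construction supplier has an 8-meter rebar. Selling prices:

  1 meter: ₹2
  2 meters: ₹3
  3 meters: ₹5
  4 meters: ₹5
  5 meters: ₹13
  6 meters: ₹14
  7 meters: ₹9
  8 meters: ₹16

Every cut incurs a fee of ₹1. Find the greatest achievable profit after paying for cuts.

17

Build v[k] bottom-up: v[k] = max over allowed piece i of (p[i] + v[k−i]) − 1 per cut.
v[1] = 2
v[2] = 3  (first piece 1, then v[1]=2)
v[3] = 5
v[4] = 6  (first piece 1, then v[3]=5)
v[5] = 13
v[6] = 14  (first piece 1, then v[5]=13)
v[7] = 15  (first piece 1, then v[6]=14)
v[8] = 17  (first piece 3, then v[5]=13)
One optimal plan: pieces 5 + 3 (1 cut) → ₹18 − ₹1 = ₹17.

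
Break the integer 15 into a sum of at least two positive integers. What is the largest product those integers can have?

Let prod[k] be the best product for length k (with at least one cut). For each first piece i, the rest contributes max(k−i, prod[k−i]).
prod[2] = 1*max(1,0) = 1*1 = 1
prod[3] = 1*max(2,1) = 1*2 = 2
prod[4] = 2*max(2,1) = 2*2 = 4
prod[5] = 2*max(3,2) = 2*3 = 6
prod[6] = 3*max(3,2) = 3*3 = 9
prod[7] = 2*max(5,6) = 2*6 = 12
prod[8] = 2*max(6,9) = 2*9 = 18
prod[9] = 3*max(6,9) = 3*9 = 27
prod[10] = 2*max(8,18) = 2*18 = 36
prod[11] = 2*max(9,27) = 2*27 = 54
prod[12] = 3*max(9,27) = 3*27 = 81
prod[13] = 2*max(11,54) = 2*54 = 108
prod[14] = 2*max(12,81) = 2*81 = 162
prod[15] = 3*max(12,81) = 3*81 = 243
One optimal split: 3 + 3 + 3 + 3 + 3; product 3*3*3*3*3 = 243.

243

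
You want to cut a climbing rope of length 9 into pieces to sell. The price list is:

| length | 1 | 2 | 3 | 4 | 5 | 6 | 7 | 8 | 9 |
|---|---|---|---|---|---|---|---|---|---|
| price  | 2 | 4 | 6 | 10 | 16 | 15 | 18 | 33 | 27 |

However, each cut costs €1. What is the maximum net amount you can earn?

34

Build net[k] bottom-up: net[k] = max over allowed piece i of (p[i] + net[k−i]) − 1 per cut.
net[1] = 2
net[2] = 4
net[3] = 6
net[4] = 10
net[5] = 16
net[6] = 17  (first piece 1, then net[5]=16)
net[7] = 19  (first piece 2, then net[5]=16)
net[8] = 33
net[9] = 34  (first piece 1, then net[8]=33)
One optimal plan: pieces 8 + 1 (1 cut) → €35 − €1 = €34.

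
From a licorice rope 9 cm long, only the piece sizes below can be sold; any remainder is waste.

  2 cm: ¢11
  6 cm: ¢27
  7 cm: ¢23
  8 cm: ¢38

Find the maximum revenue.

44

Consider every possible first cut. best[k] is the best of p[i]+best[k−i] over all sellable i≤k.
best[1] = 0
best[2] = 11
best[3] = 11
best[4] = 22  (first piece 2, then best[2]=11)
best[5] = 22
best[6] = 33  (first piece 2, then best[4]=22)
best[7] = 33
best[8] = 44  (first piece 2, then best[6]=33)
best[9] = 44
One optimal cutting: pieces 2 + 2 + 2 + 2 with 1 cm of scrap → ¢44.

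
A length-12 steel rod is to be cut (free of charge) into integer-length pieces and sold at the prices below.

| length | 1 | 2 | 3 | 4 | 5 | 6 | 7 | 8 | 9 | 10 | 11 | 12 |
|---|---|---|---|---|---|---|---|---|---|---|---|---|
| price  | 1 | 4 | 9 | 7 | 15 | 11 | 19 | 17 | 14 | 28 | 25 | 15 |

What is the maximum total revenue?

36

Build r[k] bottom-up: r[k] = max over allowed piece i of (p[i] + r[k−i]).
r[1] = 1
r[2] = 4
r[3] = 9
r[4] = 10  (first piece 1, then r[3]=9)
r[5] = 15
r[6] = 18  (first piece 3, then r[3]=9)
r[7] = 19  (first piece 1, then r[6]=18)
r[8] = 24  (first piece 3, then r[5]=15)
r[9] = 27  (first piece 3, then r[6]=18)
r[10] = 30  (first piece 5, then r[5]=15)
r[11] = 33  (first piece 3, then r[8]=24)
r[12] = 36  (first piece 3, then r[9]=27)
One optimal cutting: 3 + 3 + 3 + 3 → $9 + $9 + $9 + $9 = $36.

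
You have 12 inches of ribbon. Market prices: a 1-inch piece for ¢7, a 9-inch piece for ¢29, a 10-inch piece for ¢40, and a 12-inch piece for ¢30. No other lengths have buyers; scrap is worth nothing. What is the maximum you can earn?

84

Build best[k] bottom-up: best[k] = max over allowed piece i of (p[i] + best[k−i]).
best[1] = 7
best[2] = 14  (first piece 1, then best[1]=7)
best[3] = 21  (first piece 1, then best[2]=14)
best[4] = 28  (first piece 1, then best[3]=21)
best[5] = 35  (first piece 1, then best[4]=28)
best[6] = 42  (first piece 1, then best[5]=35)
best[7] = 49  (first piece 1, then best[6]=42)
best[8] = 56  (first piece 1, then best[7]=49)
best[9] = 63  (first piece 1, then best[8]=56)
best[10] = 70  (first piece 1, then best[9]=63)
best[11] = 77  (first piece 1, then best[10]=70)
best[12] = 84  (first piece 1, then best[11]=77)
One optimal cutting: 1 + 1 + 1 + 1 + 1 + 1 + 1 + 1 + 1 + 1 + 1 + 1 → ¢84.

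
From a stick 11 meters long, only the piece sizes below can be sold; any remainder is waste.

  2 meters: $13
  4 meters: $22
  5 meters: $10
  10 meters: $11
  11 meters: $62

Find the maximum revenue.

65

Build f[k] bottom-up: f[k] = max over allowed piece i of (p[i] + f[k−i]).
f[1] = 0
f[2] = 13
f[3] = 13
f[4] = max(13+13, 22+0) = 26
f[5] = max(13+13, 22+0, 10+0) = 26
f[6] = max(13+26, 22+13, 10+0) = 39
f[7] = max(13+26, 22+13, 10+13) = 39
f[8] = max(13+39, 22+26, 10+13) = 52
f[9] = max(13+39, 22+26, 10+26) = 52
f[10] = max(13+52, 22+39, 10+26, 11+0) = 65
f[11] = max(13+52, 22+39, 10+39, 11+0, 62+0) = 65
One optimal cutting: pieces 2 + 2 + 2 + 2 + 2 with 1 meter of scrap → $65.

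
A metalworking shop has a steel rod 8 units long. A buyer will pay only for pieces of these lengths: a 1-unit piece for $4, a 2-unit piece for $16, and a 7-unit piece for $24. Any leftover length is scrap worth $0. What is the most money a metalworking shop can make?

Consider every possible first cut. f[k] is the best of p[i]+f[k−i] over all sellable i≤k.
f[1] = 4
f[2] = 16
f[3] = 20  (first piece 1, then f[2]=16)
f[4] = 32  (first piece 2, then f[2]=16)
f[5] = 36  (first piece 1, then f[4]=32)
f[6] = 48  (first piece 2, then f[4]=32)
f[7] = 52  (first piece 1, then f[6]=48)
f[8] = 64  (first piece 2, then f[6]=48)
One optimal cutting: 2 + 2 + 2 + 2 → $64.

64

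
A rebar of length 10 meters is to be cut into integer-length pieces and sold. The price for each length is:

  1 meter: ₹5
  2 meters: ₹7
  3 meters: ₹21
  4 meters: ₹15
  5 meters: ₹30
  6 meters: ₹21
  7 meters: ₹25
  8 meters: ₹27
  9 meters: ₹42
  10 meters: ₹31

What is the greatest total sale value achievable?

68

Build r[k] bottom-up: r[k] = max over allowed piece i of (p[i] + r[k−i]).
r[1] = 5
r[2] = max(5+5, 7+0) = 10
r[3] = max(5+10, 7+5, 21+0) = 21
r[4] = max(5+21, 7+10, 21+5, 15+0) = 26
r[5] = max(5+26, 7+21, 21+10, 15+5, 30+0) = 31
r[6] = max(5+31, 7+26, 21+21, 15+10, 30+5, 21+0) = 42
r[7] = max(5+42, 7+31, 21+26, …, 21+5, 25+0) = 47
r[8] = max(5+47, 7+42, 21+31, …, 25+5, 27+0) = 52
r[9] = max(5+52, 7+47, 21+42, …, 27+5, 42+0) = 63
r[10] = max(5+63, 7+52, 21+47, …, 42+5, 31+0) = 68
One optimal cutting: 3 + 3 + 3 + 1 → ₹21 + ₹21 + ₹21 + ₹5 = ₹68.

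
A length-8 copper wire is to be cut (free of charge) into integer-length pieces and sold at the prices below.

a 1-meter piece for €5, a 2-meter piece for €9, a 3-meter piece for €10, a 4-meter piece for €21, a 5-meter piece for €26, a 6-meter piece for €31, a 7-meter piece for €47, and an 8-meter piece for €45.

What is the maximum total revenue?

52

Let best[k] be the best obtainable value from length k. For each k, try every first piece i and keep the best of price[i] + best[k−i].
best[1] = 5
best[2] = 10  (first piece 1, then best[1]=5)
best[3] = 15  (first piece 1, then best[2]=10)
best[4] = 21
best[5] = 26  (first piece 1, then best[4]=21)
best[6] = 31  (first piece 1, then best[5]=26)
best[7] = 47
best[8] = 52  (first piece 1, then best[7]=47)
One optimal cutting: 7 + 1 → €47 + €5 = €52.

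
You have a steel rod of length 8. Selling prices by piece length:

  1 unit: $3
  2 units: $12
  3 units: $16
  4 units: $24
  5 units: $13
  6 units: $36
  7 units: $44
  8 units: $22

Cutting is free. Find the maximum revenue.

Consider every possible first cut. r[k] is the best of p[i]+r[k−i] over all sellable i≤k.
r[1] = 3
r[2] = 12
r[3] = 16
r[4] = 24  (first piece 2, then r[2]=12)
r[5] = 28  (first piece 2, then r[3]=16)
r[6] = 36  (first piece 2, then r[4]=24)
r[7] = 44
r[8] = 48  (first piece 2, then r[6]=36)
One optimal cutting: 2 + 2 + 2 + 2 → $12 + $12 + $12 + $12 = $48.

48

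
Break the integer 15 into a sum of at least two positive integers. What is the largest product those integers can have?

243

Let g[k] be the best product for length k (with at least one cut). For each first piece i, the rest contributes max(k−i, g[k−i]).
g[2] = 1×max(1,0) = 1×1 = 1
g[3] = 1×max(2,1) = 1×2 = 2
g[4] = 2×max(2,1) = 2×2 = 4
g[5] = 2×max(3,2) = 2×3 = 6
g[6] = 3×max(3,2) = 3×3 = 9
g[7] = 2×max(5,6) = 2×6 = 12
g[8] = 2×max(6,9) = 2×9 = 18
g[9] = 3×max(6,9) = 3×9 = 27
g[10] = 2×max(8,18) = 2×18 = 36
g[11] = 2×max(9,27) = 2×27 = 54
g[12] = 3×max(9,27) = 3×27 = 81
g[13] = 2×max(11,54) = 2×54 = 108
g[14] = 2×max(12,81) = 2×81 = 162
g[15] = 3×max(12,81) = 3×81 = 243
One optimal split: 3 + 3 + 3 + 3 + 3; product 3×3×3×3×3 = 243.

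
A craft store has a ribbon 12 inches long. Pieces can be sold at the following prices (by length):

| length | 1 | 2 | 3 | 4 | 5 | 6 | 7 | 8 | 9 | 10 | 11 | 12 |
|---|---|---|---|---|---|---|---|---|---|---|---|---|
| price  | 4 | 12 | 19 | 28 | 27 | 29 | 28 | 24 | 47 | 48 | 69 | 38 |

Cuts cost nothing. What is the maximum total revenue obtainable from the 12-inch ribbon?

84

Let r[k] be the best obtainable value from length k. For each k, try every first piece i and keep the best of price[i] + r[k−i].
r[1] = 4
r[2] = max(4+4, 12+0) = 12
r[3] = max(4+12, 12+4, 19+0) = 19
r[4] = max(4+19, 12+12, 19+4, 28+0) = 28
r[5] = max(4+28, 12+19, 19+12, 28+4, 27+0) = 32
r[6] = max(4+32, 12+28, 19+19, 28+12, 27+4, 29+0) = 40
r[7] = max(4+40, 12+32, 19+28, …, 29+4, 28+0) = 47
r[8] = max(4+47, 12+40, 19+32, …, 28+4, 24+0) = 56
r[9] = max(4+56, 12+47, 19+40, …, 24+4, 47+0) = 60
r[10] = max(4+60, 12+56, 19+47, …, 47+4, 48+0) = 68
r[11] = max(4+68, 12+60, 19+56, …, 48+4, 69+0) = 75
r[12] = max(4+75, 12+68, 19+60, …, 69+4, 38+0) = 84
One optimal cutting: 4 + 4 + 4 → ¢28 + ¢28 + ¢28 = ¢84.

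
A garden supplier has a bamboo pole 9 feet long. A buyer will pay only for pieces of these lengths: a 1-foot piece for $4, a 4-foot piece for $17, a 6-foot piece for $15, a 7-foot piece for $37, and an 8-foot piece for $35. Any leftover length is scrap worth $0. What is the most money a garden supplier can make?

45

Build r[k] bottom-up: r[k] = max over allowed piece i of (p[i] + r[k−i]).
r[1] = 4
r[2] = 8  (first piece 1, then r[1]=4)
r[3] = 12  (first piece 1, then r[2]=8)
r[4] = max(4+12, 17+0) = 17
r[5] = max(4+17, 17+4) = 21
r[6] = max(4+21, 17+8, 15+0) = 25
r[7] = max(4+25, 17+12, 15+4, 37+0) = 37
r[8] = max(4+37, 17+17, 15+8, 37+4, 35+0) = 41
r[9] = max(4+41, 17+21, 15+12, 37+8, 35+4) = 45
One optimal cutting: 7 + 1 + 1 → $45.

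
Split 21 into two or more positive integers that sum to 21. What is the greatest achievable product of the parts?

2187

Let m[k] be the best product for length k (with at least one cut). For each first piece i, the rest contributes max(k−i, m[k−i]).
Small cases: m[2]=1, m[3]=2, m[4]=4, m[5]=6, m[6]=9, m[7]=12, m[8]=18, m[9]=27, m[10]=36, m[11]=54, m[12]=81, m[13]=108, m[14]=162, m[15]=243, m[16]=324.
m[17] = max(1·324, 2·243, 3·162, …, 15·2, 16·1) = 486
m[18] = max(1·486, 2·324, 3·243, …, 16·2, 17·1) = 729
m[19] = max(1·729, 2·486, 3·324, …, 17·2, 18·1) = 972
m[20] = max(1·972, 2·729, 3·486, …, 18·2, 19·1) = 1458
m[21] = max(1·1458, 2·972, 3·729, …, 19·2, 20·1) = 2187
One optimal split: 3 + 3 + 3 + 3 + 3 + 3 + 3; product 3·3·3·3·3·3·3 = 2187.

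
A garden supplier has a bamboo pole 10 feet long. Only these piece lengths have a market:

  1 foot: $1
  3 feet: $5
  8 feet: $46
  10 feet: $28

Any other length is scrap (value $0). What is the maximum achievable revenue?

48

Build f[k] bottom-up: f[k] = max over allowed piece i of (p[i] + f[k−i]).
f[1] = 1
f[2] = 2  (first piece 1, then f[1]=1)
f[3] = max(1+2, 5+0) = 5
f[4] = max(1+5, 5+1) = 6
f[5] = max(1+6, 5+2) = 7
f[6] = max(1+7, 5+5) = 10
f[7] = max(1+10, 5+6) = 11
f[8] = max(1+11, 5+7, 46+0) = 46
f[9] = max(1+46, 5+10, 46+1) = 47
f[10] = max(1+47, 5+11, 46+2, 28+0) = 48
One optimal cutting: 8 + 1 + 1 → $48.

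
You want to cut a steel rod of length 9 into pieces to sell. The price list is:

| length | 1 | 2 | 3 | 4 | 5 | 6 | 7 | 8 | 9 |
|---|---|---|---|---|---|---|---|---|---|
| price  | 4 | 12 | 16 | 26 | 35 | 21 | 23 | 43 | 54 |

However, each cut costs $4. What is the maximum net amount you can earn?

57

Let net[k] be the best obtainable value from length k. For each k, try every first piece i and keep the best of price[i] + net[k−i] minus the 4 cut fee when i<k.
net[1] = 4
net[2] = max(4+4-4, 12+0) = 12
net[3] = max(4+12-4, 12+4-4, 16+0) = 16
net[4] = max(4+16-4, 12+12-4, 16+4-4, 26+0) = 26
net[5] = max(4+26-4, 12+16-4, 16+12-4, 26+4-4, 35+0) = 35
net[6] = max(4+35-4, 12+26-4, 16+16-4, 26+12-4, 35+4-4, 21+0) = 35
net[7] = max(4+35-4, 12+35-4, 16+26-4, …, 21+4-4, 23+0) = 43
net[8] = max(4+43-4, 12+35-4, 16+35-4, …, 23+4-4, 43+0) = 48
net[9] = max(4+48-4, 12+43-4, 16+35-4, …, 43+4-4, 54+0) = 57
One optimal plan: pieces 5 + 4 (1 cut) → $61 − $4 = $57.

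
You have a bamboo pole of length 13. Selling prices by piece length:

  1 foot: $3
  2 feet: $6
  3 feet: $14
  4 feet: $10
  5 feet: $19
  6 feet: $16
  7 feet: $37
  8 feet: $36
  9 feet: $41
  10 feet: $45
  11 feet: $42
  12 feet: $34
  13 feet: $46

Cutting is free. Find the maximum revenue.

65

Consider every possible first cut. best[k] is the best of p[i]+best[k−i] over all sellable i≤k.
best[1] = 3
best[2] = max(3+3, 6+0) = 6
best[3] = max(3+6, 6+3, 14+0) = 14
best[4] = max(3+14, 6+6, 14+3, 10+0) = 17
best[5] = max(3+17, 6+14, 14+6, 10+3, 19+0) = 20
best[6] = max(3+20, 6+17, 14+14, 10+6, 19+3, 16+0) = 28
best[7] = max(3+28, 6+20, 14+17, …, 16+3, 37+0) = 37
best[8] = max(3+37, 6+28, 14+20, …, 37+3, 36+0) = 40
best[9] = max(3+40, 6+37, 14+28, …, 36+3, 41+0) = 43
best[10] = max(3+43, 6+40, 14+37, …, 41+3, 45+0) = 51
best[11] = max(3+51, 6+43, 14+40, …, 45+3, 42+0) = 54
best[12] = max(3+54, 6+51, 14+43, …, 42+3, 34+0) = 57
best[13] = max(3+57, 6+54, 14+51, …, 34+3, 46+0) = 65
One optimal cutting: 7 + 3 + 3 → $37 + $14 + $14 = $65.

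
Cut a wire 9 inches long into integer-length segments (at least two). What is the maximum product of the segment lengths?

27

Fill m[k] for k=2..9: at each k try every first piece i and multiply by the better of (k−i) uncut or m[k−i].
m[2] = 1·max(1,0) = 1·1 = 1
m[3] = max(1·2, 2·1) = 2
m[4] = max(1·3, 2·2, 3·1) = 4
m[5] = max(1·4, 2·3, 3·2, 4·1) = 6
m[6] = max(1·6, 2·4, 3·3, 4·2, 5·1) = 9
m[7] = max(1·9, 2·6, 3·4, 4·3, 5·2, 6·1) = 12
m[8] = max(1·12, 2·9, 3·6, …, 6·2, 7·1) = 18
m[9] = max(1·18, 2·12, 3·9, …, 7·2, 8·1) = 27
One optimal split: 3 + 3 + 3; product 3·3·3 = 27.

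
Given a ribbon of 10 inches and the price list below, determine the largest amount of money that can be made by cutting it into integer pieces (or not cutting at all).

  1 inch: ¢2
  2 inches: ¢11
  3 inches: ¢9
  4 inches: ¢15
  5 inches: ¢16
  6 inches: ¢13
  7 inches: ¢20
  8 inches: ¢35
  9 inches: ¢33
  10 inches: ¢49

55

Consider every possible first cut. R[k] is the best of p[i]+R[k−i] over all sellable i≤k.
R[1] = 2
R[2] = max(2+2, 11+0) = 11
R[3] = max(2+11, 11+2, 9+0) = 13
R[4] = max(2+13, 11+11, 9+2, 15+0) = 22
R[5] = max(2+22, 11+13, 9+11, 15+2, 16+0) = 24
R[6] = max(2+24, 11+22, 9+13, 15+11, 16+2, 13+0) = 33
R[7] = max(2+33, 11+24, 9+22, …, 13+2, 20+0) = 35
R[8] = max(2+35, 11+33, 9+24, …, 20+2, 35+0) = 44
R[9] = max(2+44, 11+35, 9+33, …, 35+2, 33+0) = 46
R[10] = max(2+46, 11+44, 9+35, …, 33+2, 49+0) = 55
One optimal cutting: 2 + 2 + 2 + 2 + 2 → ¢11 + ¢11 + ¢11 + ¢11 + ¢11 = ¢55.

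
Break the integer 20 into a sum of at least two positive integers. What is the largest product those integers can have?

Let g[k] be the best product for length k (with at least one cut). For each first piece i, the rest contributes max(k−i, g[k−i]).
g[2] = 1·max(1,0) = 1·1 = 1
g[3] = max(1·2, 2·1) = 2
g[4] = max(1·3, 2·2, 3·1) = 4
g[5] = max(1·4, 2·3, 3·2, 4·1) = 6
g[6] = max(1·6, 2·4, 3·3, 4·2, 5·1) = 9
g[7] = max(1·9, 2·6, 3·4, 4·3, 5·2, 6·1) = 12
g[8] = max(1·12, 2·9, 3·6, …, 6·2, 7·1) = 18
g[9] = max(1·18, 2·12, 3·9, …, 7·2, 8·1) = 27
g[10] = max(1·27, 2·18, 3·12, …, 8·2, 9·1) = 36
g[11] = max(1·36, 2·27, 3·18, …, 9·2, 10·1) = 54
g[12] = max(1·54, 2·36, 3·27, …, 10·2, 11·1) = 81
g[13] = max(1·81, 2·54, 3·36, …, 11·2, 12·1) = 108
g[14] = max(1·108, 2·81, 3·54, …, 12·2, 13·1) = 162
g[15] = max(1·162, 2·108, 3·81, …, 13·2, 14·1) = 243
g[16] = max(1·243, 2·162, 3·108, …, 14·2, 15·1) = 324
g[17] = max(1·324, 2·243, 3·162, …, 15·2, 16·1) = 486
g[18] = max(1·486, 2·324, 3·243, …, 16·2, 17·1) = 729
g[19] = max(1·729, 2·486, 3·324, …, 17·2, 18·1) = 972
g[20] = max(1·972, 2·729, 3·486, …, 18·2, 19·1) = 1458
One optimal split: 3 + 3 + 3 + 3 + 3 + 3 + 2; product 3·3·3·3·3·3·2 = 1458.

1458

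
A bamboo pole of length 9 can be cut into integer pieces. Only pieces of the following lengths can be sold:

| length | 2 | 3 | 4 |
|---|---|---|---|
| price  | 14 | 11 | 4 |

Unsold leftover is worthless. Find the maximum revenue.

Build r[k] bottom-up: r[k] = max over allowed piece i of (p[i] + r[k−i]).
r[1] = 0
r[2] = 14
r[3] = max(14+0, 11+0) = 14
r[4] = max(14+14, 11+0, 4+0) = 28
r[5] = max(14+14, 11+14, 4+0) = 28
r[6] = max(14+28, 11+14, 4+14) = 42
r[7] = max(14+28, 11+28, 4+14) = 42
r[8] = max(14+42, 11+28, 4+28) = 56
r[9] = max(14+42, 11+42, 4+28) = 56
One optimal cutting: pieces 2 + 2 + 2 + 2 with 1 foot of scrap → $56.

56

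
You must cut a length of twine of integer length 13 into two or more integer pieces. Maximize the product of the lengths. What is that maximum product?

Let f[k] be the best product for length k (with at least one cut). For each first piece i, the rest contributes max(k−i, f[k−i]).
f[2] = 1×max(1,0) = 1×1 = 1
f[3] = 1×max(2,1) = 1×2 = 2
f[4] = 2×max(2,1) = 2×2 = 4
f[5] = 2×max(3,2) = 2×3 = 6
f[6] = 3×max(3,2) = 3×3 = 9
f[7] = 2×max(5,6) = 2×6 = 12
f[8] = 2×max(6,9) = 2×9 = 18
f[9] = 3×max(6,9) = 3×9 = 27
f[10] = 2×max(8,18) = 2×18 = 36
f[11] = 2×max(9,27) = 2×27 = 54
f[12] = 3×max(9,27) = 3×27 = 81
f[13] = 2×max(11,54) = 2×54 = 108
One optimal split: 3 + 3 + 3 + 2 + 2; product 3×3×3×2×2 = 108.

108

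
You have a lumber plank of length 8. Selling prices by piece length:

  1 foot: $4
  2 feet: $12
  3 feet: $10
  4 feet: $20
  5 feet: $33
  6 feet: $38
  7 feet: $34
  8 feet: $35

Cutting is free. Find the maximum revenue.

50

Build best[k] bottom-up: best[k] = max over allowed piece i of (p[i] + best[k−i]).
best[1] = 4
best[2] = 12
best[3] = 16  (first piece 1, then best[2]=12)
best[4] = 24  (first piece 2, then best[2]=12)
best[5] = 33
best[6] = 38
best[7] = 45  (first piece 2, then best[5]=33)
best[8] = 50  (first piece 2, then best[6]=38)
One optimal cutting: 6 + 2 → $38 + $12 = $50.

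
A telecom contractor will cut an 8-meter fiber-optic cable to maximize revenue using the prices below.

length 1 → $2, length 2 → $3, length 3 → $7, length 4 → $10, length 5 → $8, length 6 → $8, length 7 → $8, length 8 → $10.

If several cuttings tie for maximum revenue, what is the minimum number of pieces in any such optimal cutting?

Build r[k] bottom-up: r[k] = max over allowed piece i of (p[i] + r[k−i]).
r[1] = 2
r[2] = max(2+2, 3+0) = 4
r[3] = max(2+4, 3+2, 7+0) = 7
r[4] = max(2+7, 3+4, 7+2, 10+0) = 10
r[5] = max(2+10, 3+7, 7+4, 10+2, 8+0) = 12
r[6] = max(2+12, 3+10, 7+7, 10+4, 8+2, 8+0) = 14
r[7] = max(2+14, 3+12, 7+10, …, 8+2, 8+0) = 17
r[8] = max(2+17, 3+14, 7+12, …, 8+2, 10+0) = 20
Maximum revenue is $20.
Now minimize piece count subject to staying optimal: for each k, pieces[k] = 1 + min over i with p[i]+r[k−i]=r[k] of pieces[k−i].
pieces[5] = 2
pieces[6] = 2
pieces[7] = 2
pieces[8] = 2

2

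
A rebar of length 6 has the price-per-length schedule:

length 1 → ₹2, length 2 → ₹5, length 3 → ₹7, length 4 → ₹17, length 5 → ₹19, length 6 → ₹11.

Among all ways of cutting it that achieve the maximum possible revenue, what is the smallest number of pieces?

Build r[k] bottom-up: r[k] = max over allowed piece i of (p[i] + r[k−i]).
r[1] = 2
r[2] = max(2+2, 5+0) = 5
r[3] = max(2+5, 5+2, 7+0) = 7
r[4] = max(2+7, 5+5, 7+2, 17+0) = 17
r[5] = max(2+17, 5+7, 7+5, 17+2, 19+0) = 19
r[6] = max(2+19, 5+17, 7+7, 17+5, 19+2, 11+0) = 22
Maximum revenue is ₹22.
Now minimize piece count subject to staying optimal: for each k, pieces[k] = 1 + min over i with p[i]+r[k−i]=r[k] of pieces[k−i].
pieces[3] = 1
pieces[4] = 1
pieces[5] = 1
pieces[6] = 2

2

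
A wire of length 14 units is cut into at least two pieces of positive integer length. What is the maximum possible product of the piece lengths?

162

Define f[k] = max over 1≤i<k of i · max(k−i, f[k−i]); the inner max lets the remainder stay uncut if that's better.
f[2] = 1*max(1,0) = 1*1 = 1
f[3] = 1*max(2,1) = 1*2 = 2
f[4] = 2*max(2,1) = 2*2 = 4
f[5] = 2*max(3,2) = 2*3 = 6
f[6] = 3*max(3,2) = 3*3 = 9
f[7] = 2*max(5,6) = 2*6 = 12
f[8] = 2*max(6,9) = 2*9 = 18
f[9] = 3*max(6,9) = 3*9 = 27
f[10] = 2*max(8,18) = 2*18 = 36
f[11] = 2*max(9,27) = 2*27 = 54
f[12] = 3*max(9,27) = 3*27 = 81
f[13] = 2*max(11,54) = 2*54 = 108
f[14] = 2*max(12,81) = 2*81 = 162
One optimal split: 3 + 3 + 3 + 3 + 2; product 3*3*3*3*2 = 162.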